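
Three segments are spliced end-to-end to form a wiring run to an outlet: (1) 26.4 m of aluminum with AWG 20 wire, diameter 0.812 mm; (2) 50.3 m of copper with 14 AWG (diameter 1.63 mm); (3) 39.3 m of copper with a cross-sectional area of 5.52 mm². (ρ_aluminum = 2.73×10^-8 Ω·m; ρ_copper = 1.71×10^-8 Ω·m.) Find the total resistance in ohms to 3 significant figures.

1.93 Ω

Seg 1: A = π(0.812/2 mm)² = π(4.0600e-04 m)² = 5.178e-07 m²
R_1 = (2.73×10^-8)(26.4)/(5.178e-07) = 1.392 Ω
Seg 2: A = π(1.63/2 mm)² = π(8.1500e-04 m)² = 2.087e-06 m²
R_2 = (1.71×10^-8)(50.3)/(2.087e-06) = 0.4122 Ω
Seg 3: A = 5.52 mm² = 5.520e-06 m²
R_3 = (1.71×10^-8)(39.3)/(5.520e-06) = 0.1217 Ω
R_total = R_1 + R_2 + R_3 = 1.93 Ω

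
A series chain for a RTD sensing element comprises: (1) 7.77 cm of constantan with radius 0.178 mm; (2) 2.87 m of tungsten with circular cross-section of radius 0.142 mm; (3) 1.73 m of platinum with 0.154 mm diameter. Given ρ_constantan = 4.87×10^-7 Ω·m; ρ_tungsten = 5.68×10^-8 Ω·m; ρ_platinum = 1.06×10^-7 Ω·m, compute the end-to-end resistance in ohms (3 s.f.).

12.8 Ω

Seg 1: A = πr² = π(1.7800e-04 m)² = 9.954e-08 m²
R_1 = (4.87×10^-7)(0.0777)/(9.954e-08) = 0.3802 Ω
Seg 2: A = πr² = π(1.4200e-04 m)² = 6.335e-08 m²
R_2 = (5.68×10^-8)(2.87)/(6.335e-08) = 2.573 Ω
Seg 3: A = π(d/2)² = π(7.7000e-05 m)² = 1.863e-08 m²
R_3 = (1.06×10^-7)(1.73)/(1.863e-08) = 9.845 Ω
R_total = R_1 + R_2 + R_3 = 12.8 Ω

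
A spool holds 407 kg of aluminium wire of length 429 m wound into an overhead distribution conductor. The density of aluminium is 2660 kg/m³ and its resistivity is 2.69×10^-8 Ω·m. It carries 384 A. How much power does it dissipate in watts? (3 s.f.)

4770 W

A = m/(density·L) = 407/(2660×429) = 3.5666e-04 m²
R = ρL/A = (2.69×10^-8)(429)/(3.5666e-04) = 0.03236 Ω
P = I²R = (384)² × 0.03236 = 4770 W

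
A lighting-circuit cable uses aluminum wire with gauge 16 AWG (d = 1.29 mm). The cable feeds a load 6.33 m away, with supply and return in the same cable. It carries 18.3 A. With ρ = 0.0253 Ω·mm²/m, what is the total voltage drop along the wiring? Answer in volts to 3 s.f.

ρ = 0.0253 Ω·mm²/m = 2.53×10^-8 Ω·m
A = π(1.29/2 mm)² = π(6.4500e-04 m)² = 1.307e-06 m²
Total conductor length (both ways) L = 2 × 6.33 = 12.66 m
R = ρL/A = (2.53×10^-8)(12.66)/(1.307e-06) = 0.2451 Ω
V = IR = 18.3 × 0.2451 = 4.48 V

4.48 V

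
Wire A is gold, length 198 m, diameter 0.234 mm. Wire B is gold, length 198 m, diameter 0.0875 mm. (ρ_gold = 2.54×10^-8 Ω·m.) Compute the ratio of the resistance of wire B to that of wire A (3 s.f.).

7.15

R ∝ ρL/d², so R_B/R_A = (d_A/d_B)²
= (0.234/0.0875)² = 7.15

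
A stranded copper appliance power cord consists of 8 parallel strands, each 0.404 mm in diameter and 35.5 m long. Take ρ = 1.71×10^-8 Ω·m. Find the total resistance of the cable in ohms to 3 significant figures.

A_strand = π(2.0200e-04 m)² = 1.282e-07 m²
R_strand = ρL/A = (1.71×10^-8)(35.5)/(1.282e-07) = 4.736 Ω
R_total = R_strand/N = 4.736/8 = 0.592 Ω

0.592 Ω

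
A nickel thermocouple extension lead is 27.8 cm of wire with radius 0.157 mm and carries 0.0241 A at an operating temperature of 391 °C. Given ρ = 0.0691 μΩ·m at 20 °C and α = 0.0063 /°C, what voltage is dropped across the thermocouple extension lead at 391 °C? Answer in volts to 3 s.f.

0.0200 V

ρ = 0.0691 μΩ·m = 6.91×10^-8 Ω·m
A = πr² = π(1.5700e-04 m)² = 7.744e-08 m²
R₍20₎ = ρL/A = (6.91×10^-8)(0.278)/(7.744e-08) = 0.2481 Ω
R₍391₎ = R₍20₎(1 + αΔT) = 0.2481 × (1 + 0.0063×371) = 0.8279 Ω
V = IR = 0.0241 × 0.8279 = 0.0200 V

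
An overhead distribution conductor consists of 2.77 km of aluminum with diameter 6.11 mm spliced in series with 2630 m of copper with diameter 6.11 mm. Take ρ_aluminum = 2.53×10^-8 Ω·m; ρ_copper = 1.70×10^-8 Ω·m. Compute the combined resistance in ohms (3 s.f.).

Segment 1: A = π(d/2)² = π(3.0550e-03 m)² = 2.932e-05 m²
R₁ = ρL/A = (2.53×10^-8)(2770)/(2.932e-05) = 2.39 Ω
R₂ = (1.70×10^-8)(2630)/(2.932e-05) = 1.525 Ω
R = R₁ + R₂ = 3.92 Ω

3.92 Ω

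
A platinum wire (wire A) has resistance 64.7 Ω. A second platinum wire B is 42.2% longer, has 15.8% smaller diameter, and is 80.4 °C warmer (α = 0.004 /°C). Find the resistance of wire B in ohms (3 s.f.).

172 Ω

R ∝ ρL/d² with ρ ∝ (1+αΔT), so R_B/R_A = (1 + 42.2/100) × (1 − 15.8/100)⁻² × (1 + 0.004×80.4)
= 1.422 × 1.411 × 1.322 = 2.651
R_B = 2.651 × 64.7 = 172 Ω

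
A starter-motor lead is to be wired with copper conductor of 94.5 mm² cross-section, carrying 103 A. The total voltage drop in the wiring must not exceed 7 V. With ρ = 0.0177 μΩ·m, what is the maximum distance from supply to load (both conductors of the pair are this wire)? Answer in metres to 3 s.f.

181 m

ρ = 0.0177 μΩ·m = 1.77×10^-8 Ω·m
A = 94.5 mm² = 9.450e-05 m²
L_max = V_max·A/(2·ρI) = (7)(9.450e-05)/(2×1.77×10^-8×103) = 181 m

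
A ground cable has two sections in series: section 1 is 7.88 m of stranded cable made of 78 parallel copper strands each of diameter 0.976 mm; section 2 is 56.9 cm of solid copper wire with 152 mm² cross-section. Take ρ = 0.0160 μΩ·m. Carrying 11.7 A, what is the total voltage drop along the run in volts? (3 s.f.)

0.0260 V

ρ = 0.0160 μΩ·m = 1.60×10^-8 Ω·m
Section 1: A_strand = π(4.8800e-04)² = 7.482e-07 m²; R₁ = ρL/(N·A_s) = (1.60×10^-8)(7.88)/(78×7.482e-07) = 0.002161 Ω
Section 2: A = 152 mm² = 1.520e-04 m²
R₂ = (1.60×10^-8)(0.569)/(1.520e-04) = 5.989×10^-5 Ω
R = R₁ + R₂ = 0.00222 Ω
V = IR = 11.7 × 0.00222 = 0.0260 V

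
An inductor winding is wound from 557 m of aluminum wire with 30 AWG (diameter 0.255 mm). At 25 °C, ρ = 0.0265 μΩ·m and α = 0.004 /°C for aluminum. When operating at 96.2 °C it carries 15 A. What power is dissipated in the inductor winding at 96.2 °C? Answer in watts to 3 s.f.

ρ = 0.0265 μΩ·m = 2.65×10^-8 Ω·m
A = π(0.255/2 mm)² = π(1.2750e-04 m)² = 5.107e-08 m²
R₍25₎ = ρL/A = (2.65×10^-8)(557)/(5.107e-08) = 289 Ω
R₍96.2₎ = R₍25₎(1 + αΔT) = 289 × (1 + 0.004×71.2) = 371.3 Ω
P = I²R = (15)² × 371.3 = 83600 W

83600 W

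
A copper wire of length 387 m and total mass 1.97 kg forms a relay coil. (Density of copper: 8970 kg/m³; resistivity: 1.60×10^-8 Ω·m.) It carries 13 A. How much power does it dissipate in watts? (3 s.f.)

A = m/(density·L) = 1.97/(8970×387) = 5.6750e-07 m²
R = ρL/A = (1.60×10^-8)(387)/(5.6750e-07) = 10.91 Ω
P = I²R = (13)² × 10.91 = 1840 W

1840 W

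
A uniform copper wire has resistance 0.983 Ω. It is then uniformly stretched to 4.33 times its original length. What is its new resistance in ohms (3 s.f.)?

Volume constant ⇒ A' = A/k with k = 4.33. R' = ρ(kL)/(A/k) = k²R.
R' = 18.75 × 0.983 = 18.4 Ω

18.4 Ω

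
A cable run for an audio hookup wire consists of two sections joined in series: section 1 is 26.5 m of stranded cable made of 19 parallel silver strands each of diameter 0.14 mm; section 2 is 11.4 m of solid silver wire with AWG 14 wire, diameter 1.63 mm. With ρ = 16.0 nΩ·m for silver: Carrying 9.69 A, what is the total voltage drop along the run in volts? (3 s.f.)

ρ = 16.0 nΩ·m = 1.60×10^-8 Ω·m
Section 1: A_strand = π(7.0000e-05)² = 1.539e-08 m²; R₁ = ρL/(N·A_s) = (1.60×10^-8)(26.5)/(19×1.539e-08) = 1.45 Ω
Section 2: A = π(1.63/2 mm)² = π(8.1500e-04 m)² = 2.087e-06 m²
R₂ = (1.60×10^-8)(11.4)/(2.087e-06) = 0.08741 Ω
R = R₁ + R₂ = 1.537 Ω
V = IR = 9.69 × 1.537 = 14.9 V

14.9 V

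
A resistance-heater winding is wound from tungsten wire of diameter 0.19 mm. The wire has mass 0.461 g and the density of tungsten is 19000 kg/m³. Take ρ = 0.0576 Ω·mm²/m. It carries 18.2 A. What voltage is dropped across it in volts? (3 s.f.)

31.6 V

ρ = 0.0576 Ω·mm²/m = 5.76×10^-8 Ω·m
A = π(d/2)² = π(9.5000e-05 m)² = 2.8353e-08 m²
L = m/(density·A) = 4.610×10^-4/(19000×2.8353e-08) = 0.8558 m
R = ρL/A = (5.76×10^-8)(0.8558)/(2.8353e-08) = 1.739 Ω
V = IR = 18.2 × 1.739 = 31.6 V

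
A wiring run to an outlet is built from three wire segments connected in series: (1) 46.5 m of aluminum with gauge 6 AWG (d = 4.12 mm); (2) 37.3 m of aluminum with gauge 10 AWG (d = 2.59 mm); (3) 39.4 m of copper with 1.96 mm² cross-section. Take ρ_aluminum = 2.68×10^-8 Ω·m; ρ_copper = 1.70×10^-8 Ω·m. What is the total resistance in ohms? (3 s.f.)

Seg 1: A = π(4.12/2 mm)² = π(2.0600e-03 m)² = 1.333e-05 m²
R_1 = (2.68×10^-8)(46.5)/(1.333e-05) = 0.09348 Ω
Seg 2: A = π(2.59/2 mm)² = π(1.2950e-03 m)² = 5.269e-06 m²
R_2 = (2.68×10^-8)(37.3)/(5.269e-06) = 0.1897 Ω
Seg 3: A = 1.96 mm² = 1.960e-06 m²
R_3 = (1.70×10^-8)(39.4)/(1.960e-06) = 0.3417 Ω
R_total = R_1 + R_2 + R_3 = 0.625 Ω

0.625 Ω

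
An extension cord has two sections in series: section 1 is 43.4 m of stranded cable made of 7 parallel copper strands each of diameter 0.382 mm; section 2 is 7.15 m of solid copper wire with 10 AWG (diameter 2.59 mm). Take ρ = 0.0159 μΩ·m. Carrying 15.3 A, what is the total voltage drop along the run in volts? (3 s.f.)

13.5 V

ρ = 0.0159 μΩ·m = 1.59×10^-8 Ω·m
Section 1: A_strand = π(1.9100e-04)² = 1.146e-07 m²; R₁ = ρL/(N·A_s) = (1.59×10^-8)(43.4)/(7×1.146e-07) = 0.8601 Ω
Section 2: A = π(2.59/2 mm)² = π(1.2950e-03 m)² = 5.269e-06 m²
R₂ = (1.59×10^-8)(7.15)/(5.269e-06) = 0.02158 Ω
R = R₁ + R₂ = 0.8817 Ω
V = IR = 15.3 × 0.8817 = 13.5 V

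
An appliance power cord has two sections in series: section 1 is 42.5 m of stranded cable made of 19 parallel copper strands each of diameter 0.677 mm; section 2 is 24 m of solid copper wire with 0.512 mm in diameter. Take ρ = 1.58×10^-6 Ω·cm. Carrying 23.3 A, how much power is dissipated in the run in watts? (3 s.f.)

1050 W

ρ = 1.58×10^-6 Ω·cm = 1.58×10^-8 Ω·m
Section 1: A_strand = π(3.3850e-04)² = 3.600e-07 m²; R₁ = ρL/(N·A_s) = (1.58×10^-8)(42.5)/(19×3.600e-07) = 0.09818 Ω
Section 2: A = π(d/2)² = π(2.5600e-04 m)² = 2.059e-07 m²
R₂ = (1.58×10^-8)(24)/(2.059e-07) = 1.842 Ω
R = R₁ + R₂ = 1.94 Ω
P = I²R = (23.3)² × 1.94 = 1050 W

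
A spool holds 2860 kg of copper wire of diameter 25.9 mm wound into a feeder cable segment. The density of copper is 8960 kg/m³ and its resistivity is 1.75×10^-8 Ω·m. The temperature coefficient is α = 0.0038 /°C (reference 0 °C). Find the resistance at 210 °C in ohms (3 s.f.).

0.0362 Ω

A = π(d/2)² = π(1.2950e-02 m)² = 5.2685e-04 m²
L = m/(density·A) = 2860/(8960×5.2685e-04) = 605.9 m
R = ρL/A = (1.75×10^-8)(605.9)/(5.2685e-04) = 0.02012 Ω
R(210 °C) = 0.02012 × (1 + 0.0038×210) = 0.0362 Ω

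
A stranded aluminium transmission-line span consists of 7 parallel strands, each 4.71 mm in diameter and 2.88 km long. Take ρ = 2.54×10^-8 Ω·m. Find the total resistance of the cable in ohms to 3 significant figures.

A_strand = π(2.3550e-03 m)² = 1.742e-05 m²
R_strand = ρL/A = (2.54×10^-8)(2880)/(1.742e-05) = 4.199 Ω
R_total = R_strand/N = 4.199/7 = 0.600 Ω

0.600 Ω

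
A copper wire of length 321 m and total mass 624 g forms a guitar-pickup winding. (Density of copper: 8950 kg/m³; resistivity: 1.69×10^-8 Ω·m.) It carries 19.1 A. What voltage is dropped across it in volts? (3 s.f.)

A = m/(density·L) = 0.624/(8950×321) = 2.1720e-07 m²
R = ρL/A = (1.69×10^-8)(321)/(2.1720e-07) = 24.98 Ω
V = IR = 19.1 × 24.98 = 477 V

477 V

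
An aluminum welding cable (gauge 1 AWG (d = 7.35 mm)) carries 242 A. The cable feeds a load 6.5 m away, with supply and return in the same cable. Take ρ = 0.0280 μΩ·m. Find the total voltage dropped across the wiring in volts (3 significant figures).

2.08 V

ρ = 0.0280 μΩ·m = 2.80×10^-8 Ω·m
A = π(7.35/2 mm)² = π(3.6750e-03 m)² = 4.243e-05 m²
Total conductor length (both ways) L = 2 × 6.5 = 13 m
R = ρL/A = (2.80×10^-8)(13)/(4.243e-05) = 0.008579 Ω
V = IR = 242 × 0.008579 = 2.08 V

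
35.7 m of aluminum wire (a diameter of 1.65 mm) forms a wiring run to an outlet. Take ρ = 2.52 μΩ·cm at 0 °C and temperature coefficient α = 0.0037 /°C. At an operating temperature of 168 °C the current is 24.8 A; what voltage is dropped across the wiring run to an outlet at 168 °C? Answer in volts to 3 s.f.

16.9 V

ρ = 2.52 μΩ·cm = 2.52×10^-8 Ω·m
A = π(d/2)² = π(8.2500e-04 m)² = 2.138e-06 m²
R₍0₎ = ρL/A = (2.52×10^-8)(35.7)/(2.138e-06) = 0.4207 Ω
R₍168₎ = R₍0₎(1 + αΔT) = 0.4207 × (1 + 0.0037×168) = 0.6823 Ω
V = IR = 24.8 × 0.6823 = 16.9 V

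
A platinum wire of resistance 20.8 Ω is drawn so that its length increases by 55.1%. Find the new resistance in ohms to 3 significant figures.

k = 1 + 55.1/100 = 1.551; volume constant ⇒ A' = A/k, so R' = k²R.
R' = 2.406 × 20.8 = 50.0 Ω

50.0 Ω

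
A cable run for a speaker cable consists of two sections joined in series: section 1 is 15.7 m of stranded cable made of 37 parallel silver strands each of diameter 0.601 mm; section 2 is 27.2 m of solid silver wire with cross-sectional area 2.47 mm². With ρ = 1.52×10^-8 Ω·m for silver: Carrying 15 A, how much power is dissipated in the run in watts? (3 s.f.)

42.8 W

Section 1: A_strand = π(3.0050e-04)² = 2.837e-07 m²; R₁ = ρL/(N·A_s) = (1.52×10^-8)(15.7)/(37×2.837e-07) = 0.02274 Ω
Section 2: A = 2.47 mm² = 2.470e-06 m²
R₂ = (1.52×10^-8)(27.2)/(2.470e-06) = 0.1674 Ω
R = R₁ + R₂ = 0.1901 Ω
P = I²R = (15)² × 0.1901 = 42.8 W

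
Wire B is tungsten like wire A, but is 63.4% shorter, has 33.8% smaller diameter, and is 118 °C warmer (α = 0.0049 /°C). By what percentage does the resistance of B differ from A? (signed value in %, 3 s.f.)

31.8%

R ∝ ρL/d² with ρ ∝ (1+αΔT), so R_B/R_A = (1 − 63.4/100) × (1 − 33.8/100)⁻² × (1 + 0.0049×118)
= 0.366 × 2.282 × 1.578 = 1.318
(R_B − R_A)/R_A = 1.318 − 1 = 31.8%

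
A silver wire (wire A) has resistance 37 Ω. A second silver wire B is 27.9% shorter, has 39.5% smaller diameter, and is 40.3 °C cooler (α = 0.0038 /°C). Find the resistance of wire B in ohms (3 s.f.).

R ∝ ρL/d² with ρ ∝ (1+αΔT), so R_B/R_A = (1 − 27.9/100) × (1 − 39.5/100)⁻² × (1 − 0.0038×40.3)
= 0.721 × 2.732 × 0.8469 = 1.668
R_B = 1.668 × 37 = 61.7 Ω

61.7 Ω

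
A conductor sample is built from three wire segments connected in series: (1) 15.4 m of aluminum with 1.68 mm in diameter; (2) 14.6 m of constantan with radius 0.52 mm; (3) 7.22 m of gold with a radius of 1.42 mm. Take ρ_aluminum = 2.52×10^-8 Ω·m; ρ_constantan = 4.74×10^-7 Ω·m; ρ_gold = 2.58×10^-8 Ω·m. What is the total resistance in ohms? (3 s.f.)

8.35 Ω

Seg 1: A = π(d/2)² = π(8.4000e-04 m)² = 2.217e-06 m²
R_1 = (2.52×10^-8)(15.4)/(2.217e-06) = 0.1751 Ω
Seg 2: A = πr² = π(5.2000e-04 m)² = 8.495e-07 m²
R_2 = (4.74×10^-7)(14.6)/(8.495e-07) = 8.147 Ω
Seg 3: A = πr² = π(1.4200e-03 m)² = 6.335e-06 m²
R_3 = (2.58×10^-8)(7.22)/(6.335e-06) = 0.02941 Ω
R_total = R_1 + R_2 + R_3 = 8.35 Ω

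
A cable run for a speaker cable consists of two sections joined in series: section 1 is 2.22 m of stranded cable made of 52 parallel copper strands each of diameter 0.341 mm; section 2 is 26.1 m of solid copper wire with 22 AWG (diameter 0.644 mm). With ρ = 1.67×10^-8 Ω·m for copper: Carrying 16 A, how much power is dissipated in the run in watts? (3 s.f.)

Section 1: A_strand = π(1.7050e-04)² = 9.133e-08 m²; R₁ = ρL/(N·A_s) = (1.67×10^-8)(2.22)/(52×9.133e-08) = 0.007807 Ω
Section 2: A = π(0.644/2 mm)² = π(3.2200e-04 m)² = 3.257e-07 m²
R₂ = (1.67×10^-8)(26.1)/(3.257e-07) = 1.338 Ω
R = R₁ + R₂ = 1.346 Ω
P = I²R = (16)² × 1.346 = 345 W

345 W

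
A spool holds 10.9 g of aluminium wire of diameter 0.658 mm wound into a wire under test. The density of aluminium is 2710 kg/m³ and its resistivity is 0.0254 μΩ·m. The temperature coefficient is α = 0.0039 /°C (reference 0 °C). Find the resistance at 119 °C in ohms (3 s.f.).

1.29 Ω

ρ = 0.0254 μΩ·m = 2.54×10^-8 Ω·m
A = π(d/2)² = π(3.2900e-04 m)² = 3.4005e-07 m²
L = m/(density·A) = 0.0109/(2710×3.4005e-07) = 11.83 m
R = ρL/A = (2.54×10^-8)(11.83)/(3.4005e-07) = 0.8835 Ω
R(119 °C) = 0.8835 × (1 + 0.0039×119) = 1.29 Ω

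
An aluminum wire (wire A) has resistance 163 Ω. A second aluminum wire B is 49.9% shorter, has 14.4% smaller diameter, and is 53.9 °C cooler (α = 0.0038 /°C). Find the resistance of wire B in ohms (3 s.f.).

88.6 Ω

R ∝ ρL/d² with ρ ∝ (1+αΔT), so R_B/R_A = (1 − 49.9/100) × (1 − 14.4/100)⁻² × (1 − 0.0038×53.9)
= 0.501 × 1.365 × 0.7952 = 0.5437
R_B = 0.5437 × 163 = 88.6 Ω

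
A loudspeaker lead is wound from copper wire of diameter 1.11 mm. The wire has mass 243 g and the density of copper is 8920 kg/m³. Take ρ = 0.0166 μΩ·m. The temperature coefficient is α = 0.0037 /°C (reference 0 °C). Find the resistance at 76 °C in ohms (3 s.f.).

0.619 Ω

ρ = 0.0166 μΩ·m = 1.66×10^-8 Ω·m
A = π(d/2)² = π(5.5500e-04 m)² = 9.6769e-07 m²
L = m/(density·A) = 0.243/(8920×9.6769e-07) = 28.15 m
R = ρL/A = (1.66×10^-8)(28.15)/(9.6769e-07) = 0.4829 Ω
R(76 °C) = 0.4829 × (1 + 0.0037×76) = 0.619 Ω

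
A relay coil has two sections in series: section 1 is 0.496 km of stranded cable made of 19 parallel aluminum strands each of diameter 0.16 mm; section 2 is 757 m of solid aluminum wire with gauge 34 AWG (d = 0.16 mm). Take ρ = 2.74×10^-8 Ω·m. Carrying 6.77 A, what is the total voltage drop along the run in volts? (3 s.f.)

Section 1: A_strand = π(8.0000e-05)² = 2.011e-08 m²; R₁ = ρL/(N·A_s) = (2.74×10^-8)(496)/(19×2.011e-08) = 35.58 Ω
Section 2: A = π(0.16/2 mm)² = π(8.0000e-05 m)² = 2.011e-08 m²
R₂ = (2.74×10^-8)(757)/(2.011e-08) = 1032 Ω
R = R₁ + R₂ = 1067 Ω
V = IR = 6.77 × 1067 = 7220 V

7220 V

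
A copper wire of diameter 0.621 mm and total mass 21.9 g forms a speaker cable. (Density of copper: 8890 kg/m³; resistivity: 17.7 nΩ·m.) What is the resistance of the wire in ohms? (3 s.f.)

0.475 Ω

ρ = 17.7 nΩ·m = 1.77×10^-8 Ω·m
A = π(d/2)² = π(3.1050e-04 m)² = 3.0288e-07 m²
L = m/(density·A) = 0.0219/(8890×3.0288e-07) = 8.133 m
R = ρL/A = (1.77×10^-8)(8.133)/(3.0288e-07) = 0.475 Ω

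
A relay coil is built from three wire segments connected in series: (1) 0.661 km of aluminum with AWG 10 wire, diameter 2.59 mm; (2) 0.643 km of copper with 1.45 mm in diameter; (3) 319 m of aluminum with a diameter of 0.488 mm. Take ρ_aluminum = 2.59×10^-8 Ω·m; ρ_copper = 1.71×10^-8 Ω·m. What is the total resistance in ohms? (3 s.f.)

54.1 Ω

Seg 1: A = π(2.59/2 mm)² = π(1.2950e-03 m)² = 5.269e-06 m²
R_1 = (2.59×10^-8)(661)/(5.269e-06) = 3.249 Ω
Seg 2: A = π(d/2)² = π(7.2500e-04 m)² = 1.651e-06 m²
R_2 = (1.71×10^-8)(643)/(1.651e-06) = 6.659 Ω
Seg 3: A = π(d/2)² = π(2.4400e-04 m)² = 1.870e-07 m²
R_3 = (2.59×10^-8)(319)/(1.870e-07) = 44.17 Ω
R_total = R_1 + R_2 + R_3 = 54.1 Ω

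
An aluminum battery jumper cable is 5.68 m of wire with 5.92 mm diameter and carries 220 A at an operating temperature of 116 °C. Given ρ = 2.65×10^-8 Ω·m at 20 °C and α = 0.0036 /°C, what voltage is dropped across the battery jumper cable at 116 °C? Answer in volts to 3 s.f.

1.62 V

A = π(d/2)² = π(2.9600e-03 m)² = 2.753e-05 m²
R₍20₎ = ρL/A = (2.65×10^-8)(5.68)/(2.753e-05) = 0.005468 Ω
R₍116₎ = R₍20₎(1 + αΔT) = 0.005468 × (1 + 0.0036×96) = 0.007358 Ω
V = IR = 220 × 0.007358 = 1.62 V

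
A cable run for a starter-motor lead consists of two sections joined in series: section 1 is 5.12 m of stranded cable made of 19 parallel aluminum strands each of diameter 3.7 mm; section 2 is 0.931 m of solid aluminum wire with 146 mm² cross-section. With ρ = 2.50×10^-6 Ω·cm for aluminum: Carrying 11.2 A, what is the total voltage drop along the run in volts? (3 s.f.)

ρ = 2.50×10^-6 Ω·cm = 2.50×10^-8 Ω·m
Section 1: A_strand = π(1.8500e-03)² = 1.075e-05 m²; R₁ = ρL/(N·A_s) = (2.50×10^-8)(5.12)/(19×1.075e-05) = 6.266×10^-4 Ω
Section 2: A = 146 mm² = 1.460e-04 m²
R₂ = (2.50×10^-8)(0.931)/(1.460e-04) = 1.594×10^-4 Ω
R = R₁ + R₂ = 7.860×10^-4 Ω
V = IR = 11.2 × 7.860×10^-4 = 0.00880 V

0.00880 V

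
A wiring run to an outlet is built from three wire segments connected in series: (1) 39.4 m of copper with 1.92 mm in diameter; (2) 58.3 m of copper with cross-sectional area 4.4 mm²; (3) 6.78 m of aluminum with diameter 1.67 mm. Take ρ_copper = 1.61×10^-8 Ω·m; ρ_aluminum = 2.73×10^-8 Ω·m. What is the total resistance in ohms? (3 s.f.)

Seg 1: A = π(d/2)² = π(9.6000e-04 m)² = 2.895e-06 m²
R_1 = (1.61×10^-8)(39.4)/(2.895e-06) = 0.2191 Ω
Seg 2: A = 4.4 mm² = 4.400e-06 m²
R_2 = (1.61×10^-8)(58.3)/(4.400e-06) = 0.2133 Ω
Seg 3: A = π(d/2)² = π(8.3500e-04 m)² = 2.190e-06 m²
R_3 = (2.73×10^-8)(6.78)/(2.190e-06) = 0.0845 Ω
R_total = R_1 + R_2 + R_3 = 0.517 Ω

0.517 Ω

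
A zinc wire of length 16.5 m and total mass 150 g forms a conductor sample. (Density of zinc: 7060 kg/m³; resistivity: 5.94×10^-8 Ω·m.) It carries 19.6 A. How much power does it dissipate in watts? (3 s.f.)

292 W

A = m/(density·L) = 0.15/(7060×16.5) = 1.2877e-06 m²
R = ρL/A = (5.94×10^-8)(16.5)/(1.2877e-06) = 0.7611 Ω
P = I²R = (19.6)² × 0.7611 = 292 W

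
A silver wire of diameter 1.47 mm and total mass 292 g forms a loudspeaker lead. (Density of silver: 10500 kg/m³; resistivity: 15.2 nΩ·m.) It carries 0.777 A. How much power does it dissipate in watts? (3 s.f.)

0.0886 W

ρ = 15.2 nΩ·m = 1.52×10^-8 Ω·m
A = π(d/2)² = π(7.3500e-04 m)² = 1.6972e-06 m²
L = m/(density·A) = 0.292/(10500×1.6972e-06) = 16.39 m
R = ρL/A = (1.52×10^-8)(16.39)/(1.6972e-06) = 0.1468 Ω
P = I²R = (0.777)² × 0.1468 = 0.0886 W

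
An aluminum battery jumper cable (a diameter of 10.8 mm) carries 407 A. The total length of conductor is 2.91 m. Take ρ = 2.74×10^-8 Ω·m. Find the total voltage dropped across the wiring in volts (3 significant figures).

A = π(d/2)² = π(5.4000e-03 m)² = 9.161e-05 m²
R = ρL/A = (2.74×10^-8)(2.91)/(9.161e-05) = 8.704×10^-4 Ω
V = IR = 407 × 8.704×10^-4 = 0.354 V

0.354 V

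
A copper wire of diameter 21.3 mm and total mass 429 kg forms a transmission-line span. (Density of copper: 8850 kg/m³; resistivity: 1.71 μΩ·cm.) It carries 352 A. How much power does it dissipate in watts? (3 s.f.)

ρ = 1.71 μΩ·cm = 1.71×10^-8 Ω·m
A = π(d/2)² = π(1.0650e-02 m)² = 3.5633e-04 m²
L = m/(density·A) = 429/(8850×3.5633e-04) = 136 m
R = ρL/A = (1.71×10^-8)(136)/(3.5633e-04) = 0.006528 Ω
P = I²R = (352)² × 0.006528 = 809 W

809 W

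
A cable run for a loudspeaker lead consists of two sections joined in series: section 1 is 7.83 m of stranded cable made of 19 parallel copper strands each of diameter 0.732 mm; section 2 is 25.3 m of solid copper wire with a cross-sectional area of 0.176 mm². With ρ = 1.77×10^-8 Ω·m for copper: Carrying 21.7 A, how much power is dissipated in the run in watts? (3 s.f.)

Section 1: A_strand = π(3.6600e-04)² = 4.208e-07 m²; R₁ = ρL/(N·A_s) = (1.77×10^-8)(7.83)/(19×4.208e-07) = 0.01733 Ω
Section 2: A = 0.176 mm² = 1.760e-07 m²
R₂ = (1.77×10^-8)(25.3)/(1.760e-07) = 2.544 Ω
R = R₁ + R₂ = 2.562 Ω
P = I²R = (21.7)² × 2.562 = 1210 W

1210 W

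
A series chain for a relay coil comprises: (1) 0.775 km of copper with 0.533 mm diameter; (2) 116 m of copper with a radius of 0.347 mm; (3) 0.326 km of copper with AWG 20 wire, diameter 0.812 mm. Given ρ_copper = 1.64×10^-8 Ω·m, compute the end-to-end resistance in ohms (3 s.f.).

Seg 1: A = π(d/2)² = π(2.6650e-04 m)² = 2.231e-07 m²
R_1 = (1.64×10^-8)(775)/(2.231e-07) = 56.96 Ω
Seg 2: A = πr² = π(3.4700e-04 m)² = 3.783e-07 m²
R_2 = (1.64×10^-8)(116)/(3.783e-07) = 5.029 Ω
Seg 3: A = π(0.812/2 mm)² = π(4.0600e-04 m)² = 5.178e-07 m²
R_3 = (1.64×10^-8)(326)/(5.178e-07) = 10.32 Ω
R_total = R_1 + R_2 + R_3 = 72.3 Ω

72.3 Ω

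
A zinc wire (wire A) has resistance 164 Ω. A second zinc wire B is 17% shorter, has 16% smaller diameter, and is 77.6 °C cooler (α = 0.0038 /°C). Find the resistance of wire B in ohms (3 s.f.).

136 Ω

R ∝ ρL/d² with ρ ∝ (1+αΔT), so R_B/R_A = (1 − 17/100) × (1 − 16/100)⁻² × (1 − 0.0038×77.6)
= 0.83 × 1.417 × 0.7051 = 0.8294
R_B = 0.8294 × 164 = 136 Ω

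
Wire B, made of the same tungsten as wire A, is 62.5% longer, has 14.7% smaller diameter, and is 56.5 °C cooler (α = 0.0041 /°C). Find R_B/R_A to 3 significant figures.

1.72

R ∝ ρL/d² with ρ ∝ (1+αΔT), so R_B/R_A = (1 + 62.5/100) × (1 − 14.7/100)⁻² × (1 − 0.0041×56.5)
= 1.625 × 1.374 × 0.7683 = 1.72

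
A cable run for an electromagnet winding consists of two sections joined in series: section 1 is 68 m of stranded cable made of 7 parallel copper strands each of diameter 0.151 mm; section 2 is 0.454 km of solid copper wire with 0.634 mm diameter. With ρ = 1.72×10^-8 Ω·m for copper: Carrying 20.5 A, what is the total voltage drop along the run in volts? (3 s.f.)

Section 1: A_strand = π(7.5500e-05)² = 1.791e-08 m²; R₁ = ρL/(N·A_s) = (1.72×10^-8)(68)/(7×1.791e-08) = 9.33 Ω
Section 2: A = π(d/2)² = π(3.1700e-04 m)² = 3.157e-07 m²
R₂ = (1.72×10^-8)(454)/(3.157e-07) = 24.74 Ω
R = R₁ + R₂ = 34.07 Ω
V = IR = 20.5 × 34.07 = 698 V

698 V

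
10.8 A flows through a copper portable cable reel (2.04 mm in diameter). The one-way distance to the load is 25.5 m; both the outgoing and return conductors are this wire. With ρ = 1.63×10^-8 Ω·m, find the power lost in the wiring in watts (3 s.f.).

29.7 W

A = π(d/2)² = π(1.0200e-03 m)² = 3.269e-06 m²
Total conductor length (both ways) L = 2 × 25.5 = 51 m
R = ρL/A = (1.63×10^-8)(51)/(3.269e-06) = 0.2543 Ω
P = I²R = (10.8)² × 0.2543 = 29.7 W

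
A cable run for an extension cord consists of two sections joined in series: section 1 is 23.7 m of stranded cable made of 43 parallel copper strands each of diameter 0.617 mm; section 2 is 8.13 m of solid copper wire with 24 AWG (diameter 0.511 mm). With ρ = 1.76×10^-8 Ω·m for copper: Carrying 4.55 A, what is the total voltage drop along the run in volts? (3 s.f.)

Section 1: A_strand = π(3.0850e-04)² = 2.990e-07 m²; R₁ = ρL/(N·A_s) = (1.76×10^-8)(23.7)/(43×2.990e-07) = 0.03244 Ω
Section 2: A = π(0.511/2 mm)² = π(2.5550e-04 m)² = 2.051e-07 m²
R₂ = (1.76×10^-8)(8.13)/(2.051e-07) = 0.6977 Ω
R = R₁ + R₂ = 0.7301 Ω
V = IR = 4.55 × 0.7301 = 3.32 V

3.32 V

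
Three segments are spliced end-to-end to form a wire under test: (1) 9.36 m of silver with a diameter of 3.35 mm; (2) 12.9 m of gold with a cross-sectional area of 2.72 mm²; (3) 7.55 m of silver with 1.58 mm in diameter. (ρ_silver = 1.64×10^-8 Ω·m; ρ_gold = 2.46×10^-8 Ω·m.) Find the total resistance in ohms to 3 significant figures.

0.197 Ω

Seg 1: A = π(d/2)² = π(1.6750e-03 m)² = 8.814e-06 m²
R_1 = (1.64×10^-8)(9.36)/(8.814e-06) = 0.01742 Ω
Seg 2: A = 2.72 mm² = 2.720e-06 m²
R_2 = (2.46×10^-8)(12.9)/(2.720e-06) = 0.1167 Ω
Seg 3: A = π(d/2)² = π(7.9000e-04 m)² = 1.961e-06 m²
R_3 = (1.64×10^-8)(7.55)/(1.961e-06) = 0.06315 Ω
R_total = R_1 + R_2 + R_3 = 0.197 Ω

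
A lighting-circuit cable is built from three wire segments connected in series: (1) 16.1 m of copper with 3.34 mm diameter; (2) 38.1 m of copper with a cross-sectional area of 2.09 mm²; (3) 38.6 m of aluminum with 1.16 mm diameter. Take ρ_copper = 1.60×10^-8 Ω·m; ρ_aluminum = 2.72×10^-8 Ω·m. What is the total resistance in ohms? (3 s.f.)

1.31 Ω

Seg 1: A = π(d/2)² = π(1.6700e-03 m)² = 8.762e-06 m²
R_1 = (1.60×10^-8)(16.1)/(8.762e-06) = 0.0294 Ω
Seg 2: A = 2.09 mm² = 2.090e-06 m²
R_2 = (1.60×10^-8)(38.1)/(2.090e-06) = 0.2917 Ω
Seg 3: A = π(d/2)² = π(5.8000e-04 m)² = 1.057e-06 m²
R_3 = (2.72×10^-8)(38.6)/(1.057e-06) = 0.9935 Ω
R_total = R_1 + R_2 + R_3 = 1.31 Ω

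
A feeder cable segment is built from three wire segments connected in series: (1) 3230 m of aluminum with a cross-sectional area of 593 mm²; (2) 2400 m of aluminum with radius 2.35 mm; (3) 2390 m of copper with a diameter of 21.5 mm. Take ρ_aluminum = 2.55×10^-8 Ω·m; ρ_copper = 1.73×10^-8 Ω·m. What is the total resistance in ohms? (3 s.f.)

Seg 1: A = 593 mm² = 5.930e-04 m²
R_1 = (2.55×10^-8)(3230)/(5.930e-04) = 0.1389 Ω
Seg 2: A = πr² = π(2.3500e-03 m)² = 1.735e-05 m²
R_2 = (2.55×10^-8)(2400)/(1.735e-05) = 3.527 Ω
Seg 3: A = π(d/2)² = π(1.0750e-02 m)² = 3.631e-04 m²
R_3 = (1.73×10^-8)(2390)/(3.631e-04) = 0.1139 Ω
R_total = R_1 + R_2 + R_3 = 3.78 Ω

3.78 Ω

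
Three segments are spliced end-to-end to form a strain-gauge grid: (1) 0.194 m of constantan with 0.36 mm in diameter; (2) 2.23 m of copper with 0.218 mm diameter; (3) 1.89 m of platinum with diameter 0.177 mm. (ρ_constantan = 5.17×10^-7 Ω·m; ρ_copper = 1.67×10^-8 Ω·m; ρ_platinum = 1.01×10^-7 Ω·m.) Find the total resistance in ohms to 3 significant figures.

Seg 1: A = π(d/2)² = π(1.8000e-04 m)² = 1.018e-07 m²
R_1 = (5.17×10^-7)(0.194)/(1.018e-07) = 0.9854 Ω
Seg 2: A = π(d/2)² = π(1.0900e-04 m)² = 3.733e-08 m²
R_2 = (1.67×10^-8)(2.23)/(3.733e-08) = 0.9977 Ω
Seg 3: A = π(d/2)² = π(8.8500e-05 m)² = 2.461e-08 m²
R_3 = (1.01×10^-7)(1.89)/(2.461e-08) = 7.758 Ω
R_total = R_1 + R_2 + R_3 = 9.74 Ω

9.74 Ω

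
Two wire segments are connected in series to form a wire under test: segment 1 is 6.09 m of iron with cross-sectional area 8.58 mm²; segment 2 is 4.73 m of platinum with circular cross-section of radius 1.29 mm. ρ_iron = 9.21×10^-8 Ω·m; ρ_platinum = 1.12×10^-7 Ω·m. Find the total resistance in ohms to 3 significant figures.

0.167 Ω

Segment 1: A = 8.58 mm² = 8.580e-06 m²
R₁ = ρL/A = (9.21×10^-8)(6.09)/(8.580e-06) = 0.06537 Ω
Segment 2: A = πr² = π(1.2900e-03 m)² = 5.228e-06 m²
R₂ = (1.12×10^-7)(4.73)/(5.228e-06) = 0.1013 Ω
R = R₁ + R₂ = 0.167 Ω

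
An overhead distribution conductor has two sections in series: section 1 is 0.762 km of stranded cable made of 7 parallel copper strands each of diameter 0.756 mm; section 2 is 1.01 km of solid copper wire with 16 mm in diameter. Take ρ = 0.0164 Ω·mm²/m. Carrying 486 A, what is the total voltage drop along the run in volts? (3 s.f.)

ρ = 0.0164 Ω·mm²/m = 1.64×10^-8 Ω·m
Section 1: A_strand = π(3.7800e-04)² = 4.489e-07 m²; R₁ = ρL/(N·A_s) = (1.64×10^-8)(762)/(7×4.489e-07) = 3.977 Ω
Section 2: A = π(d/2)² = π(8.0000e-03 m)² = 2.011e-04 m²
R₂ = (1.64×10^-8)(1010)/(2.011e-04) = 0.08238 Ω
R = R₁ + R₂ = 4.059 Ω
V = IR = 486 × 4.059 = 1970 V

1970 V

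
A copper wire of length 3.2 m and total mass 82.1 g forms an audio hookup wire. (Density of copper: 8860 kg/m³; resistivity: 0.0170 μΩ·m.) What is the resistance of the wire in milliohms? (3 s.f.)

ρ = 0.0170 μΩ·m = 1.70×10^-8 Ω·m
A = m/(density·L) = 0.0821/(8860×3.2) = 2.8957e-06 m²
R = ρL/A = (1.70×10^-8)(3.2)/(2.8957e-06) = 18.8 mΩ

18.8 mΩ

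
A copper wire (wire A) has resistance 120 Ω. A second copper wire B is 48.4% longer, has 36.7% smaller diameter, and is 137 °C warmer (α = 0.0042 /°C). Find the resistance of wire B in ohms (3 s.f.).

700 Ω

R ∝ ρL/d² with ρ ∝ (1+αΔT), so R_B/R_A = (1 + 48.4/100) × (1 − 36.7/100)⁻² × (1 + 0.0042×137)
= 1.484 × 2.496 × 1.575 = 5.835
R_B = 5.835 × 120 = 700 Ω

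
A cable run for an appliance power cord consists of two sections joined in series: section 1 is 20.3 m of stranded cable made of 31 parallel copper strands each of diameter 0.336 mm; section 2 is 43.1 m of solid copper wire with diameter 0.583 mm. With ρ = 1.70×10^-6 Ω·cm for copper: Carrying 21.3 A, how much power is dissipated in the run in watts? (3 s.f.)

1300 W

ρ = 1.70×10^-6 Ω·cm = 1.70×10^-8 Ω·m
Section 1: A_strand = π(1.6800e-04)² = 8.867e-08 m²; R₁ = ρL/(N·A_s) = (1.70×10^-8)(20.3)/(31×8.867e-08) = 0.1255 Ω
Section 2: A = π(d/2)² = π(2.9150e-04 m)² = 2.669e-07 m²
R₂ = (1.70×10^-8)(43.1)/(2.669e-07) = 2.745 Ω
R = R₁ + R₂ = 2.87 Ω
P = I²R = (21.3)² × 2.87 = 1300 W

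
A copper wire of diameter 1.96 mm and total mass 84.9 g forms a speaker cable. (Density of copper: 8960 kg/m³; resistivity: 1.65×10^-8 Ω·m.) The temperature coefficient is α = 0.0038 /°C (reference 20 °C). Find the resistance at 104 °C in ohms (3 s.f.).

0.0227 Ω

A = π(d/2)² = π(9.8000e-04 m)² = 3.0172e-06 m²
L = m/(density·A) = 0.0849/(8960×3.0172e-06) = 3.14 m
R = ρL/A = (1.65×10^-8)(3.14)/(3.0172e-06) = 0.01717 Ω
R(104 °C) = 0.01717 × (1 + 0.0038×84) = 0.0227 Ω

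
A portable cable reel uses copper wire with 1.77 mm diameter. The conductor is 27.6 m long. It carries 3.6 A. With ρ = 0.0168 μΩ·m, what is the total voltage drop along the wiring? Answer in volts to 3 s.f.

ρ = 0.0168 μΩ·m = 1.68×10^-8 Ω·m
A = π(d/2)² = π(8.8500e-04 m)² = 2.461e-06 m²
R = ρL/A = (1.68×10^-8)(27.6)/(2.461e-06) = 0.1884 Ω
V = IR = 3.6 × 0.1884 = 0.678 V

0.678 V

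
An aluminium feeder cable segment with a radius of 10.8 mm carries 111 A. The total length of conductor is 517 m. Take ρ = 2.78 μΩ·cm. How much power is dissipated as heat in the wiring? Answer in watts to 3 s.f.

ρ = 2.78 μΩ·cm = 2.78×10^-8 Ω·m
A = πr² = π(1.0800e-02 m)² = 3.664e-04 m²
R = ρL/A = (2.78×10^-8)(517)/(3.664e-04) = 0.03922 Ω
P = I²R = (111)² × 0.03922 = 483 W

483 W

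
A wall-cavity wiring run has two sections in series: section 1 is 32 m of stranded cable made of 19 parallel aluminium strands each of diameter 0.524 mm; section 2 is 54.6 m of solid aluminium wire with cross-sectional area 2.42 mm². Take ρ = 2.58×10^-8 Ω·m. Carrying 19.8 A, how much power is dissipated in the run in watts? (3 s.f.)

Section 1: A_strand = π(2.6200e-04)² = 2.157e-07 m²; R₁ = ρL/(N·A_s) = (2.58×10^-8)(32)/(19×2.157e-07) = 0.2015 Ω
Section 2: A = 2.42 mm² = 2.420e-06 m²
R₂ = (2.58×10^-8)(54.6)/(2.420e-06) = 0.5821 Ω
R = R₁ + R₂ = 0.7836 Ω
P = I²R = (19.8)² × 0.7836 = 307 W

307 W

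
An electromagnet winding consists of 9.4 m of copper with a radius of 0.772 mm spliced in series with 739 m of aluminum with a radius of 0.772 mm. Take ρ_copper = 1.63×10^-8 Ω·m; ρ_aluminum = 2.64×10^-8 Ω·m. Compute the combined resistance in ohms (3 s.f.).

10.5 Ω

Segment 1: A = πr² = π(7.7200e-04 m)² = 1.872e-06 m²
R₁ = ρL/A = (1.63×10^-8)(9.4)/(1.872e-06) = 0.08183 Ω
R₂ = (2.64×10^-8)(739)/(1.872e-06) = 10.42 Ω
R = R₁ + R₂ = 10.5 Ω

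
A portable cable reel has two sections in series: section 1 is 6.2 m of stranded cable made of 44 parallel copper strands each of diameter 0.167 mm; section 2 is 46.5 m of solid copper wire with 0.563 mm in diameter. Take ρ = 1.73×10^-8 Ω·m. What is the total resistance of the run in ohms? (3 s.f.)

Section 1: A_strand = π(8.3500e-05)² = 2.190e-08 m²; R₁ = ρL/(N·A_s) = (1.73×10^-8)(6.2)/(44×2.190e-08) = 0.1113 Ω
Section 2: A = π(d/2)² = π(2.8150e-04 m)² = 2.489e-07 m²
R₂ = (1.73×10^-8)(46.5)/(2.489e-07) = 3.231 Ω
R = R₁ + R₂ = 3.34 Ω

3.34 Ω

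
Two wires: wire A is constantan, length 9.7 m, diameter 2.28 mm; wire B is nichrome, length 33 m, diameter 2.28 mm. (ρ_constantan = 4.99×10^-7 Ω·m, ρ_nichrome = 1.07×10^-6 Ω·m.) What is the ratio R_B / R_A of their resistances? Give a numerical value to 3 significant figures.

7.30

R ∝ ρL/d², so R_B/R_A = (ρ_B/ρ_A) × (L_B/L_A)
= (1.07×10^-6/4.99×10^-7) × (33/9.7) = 7.30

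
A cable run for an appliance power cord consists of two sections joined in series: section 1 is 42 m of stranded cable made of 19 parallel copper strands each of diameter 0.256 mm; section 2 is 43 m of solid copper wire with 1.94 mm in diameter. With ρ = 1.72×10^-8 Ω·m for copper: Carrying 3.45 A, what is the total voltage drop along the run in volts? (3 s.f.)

3.41 V

Section 1: A_strand = π(1.2800e-04)² = 5.147e-08 m²; R₁ = ρL/(N·A_s) = (1.72×10^-8)(42)/(19×5.147e-08) = 0.7387 Ω
Section 2: A = π(d/2)² = π(9.7000e-04 m)² = 2.956e-06 m²
R₂ = (1.72×10^-8)(43)/(2.956e-06) = 0.2502 Ω
R = R₁ + R₂ = 0.9889 Ω
V = IR = 3.45 × 0.9889 = 3.41 V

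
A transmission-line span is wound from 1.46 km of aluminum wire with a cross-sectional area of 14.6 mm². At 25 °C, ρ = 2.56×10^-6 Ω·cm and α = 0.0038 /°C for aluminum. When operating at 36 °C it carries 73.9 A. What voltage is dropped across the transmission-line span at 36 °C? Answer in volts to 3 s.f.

197 V

ρ = 2.56×10^-6 Ω·cm = 2.56×10^-8 Ω·m
A = 14.6 mm² = 1.460e-05 m²
R₍25₎ = ρL/A = (2.56×10^-8)(1460)/(1.460e-05) = 2.56 Ω
R₍36₎ = R₍25₎(1 + αΔT) = 2.56 × (1 + 0.0038×11) = 2.667 Ω
V = IR = 73.9 × 2.667 = 197 V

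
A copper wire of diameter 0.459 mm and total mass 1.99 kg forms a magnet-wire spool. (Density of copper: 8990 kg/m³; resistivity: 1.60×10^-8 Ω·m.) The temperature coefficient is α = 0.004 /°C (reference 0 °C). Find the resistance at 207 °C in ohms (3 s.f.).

236 Ω

A = π(d/2)² = π(2.2950e-04 m)² = 1.6547e-07 m²
L = m/(density·A) = 1.99/(8990×1.6547e-07) = 1338 m
R = ρL/A = (1.60×10^-8)(1338)/(1.6547e-07) = 129.4 Ω
R(207 °C) = 129.4 × (1 + 0.004×207) = 236 Ω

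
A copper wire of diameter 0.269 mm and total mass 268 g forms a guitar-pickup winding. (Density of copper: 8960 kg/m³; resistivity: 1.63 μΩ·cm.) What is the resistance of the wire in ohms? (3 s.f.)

ρ = 1.63 μΩ·cm = 1.63×10^-8 Ω·m
A = π(d/2)² = π(1.3450e-04 m)² = 5.6832e-08 m²
L = m/(density·A) = 0.268/(8960×5.6832e-08) = 526.3 m
R = ρL/A = (1.63×10^-8)(526.3)/(5.6832e-08) = 151 Ω

151 Ω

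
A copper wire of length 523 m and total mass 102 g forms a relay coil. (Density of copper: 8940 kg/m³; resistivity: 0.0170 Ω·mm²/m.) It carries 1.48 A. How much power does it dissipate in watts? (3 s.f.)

ρ = 0.0170 Ω·mm²/m = 1.70×10^-8 Ω·m
A = m/(density·L) = 0.102/(8940×523) = 2.1815e-08 m²
R = ρL/A = (1.70×10^-8)(523)/(2.1815e-08) = 407.6 Ω
P = I²R = (1.48)² × 407.6 = 893 W

893 W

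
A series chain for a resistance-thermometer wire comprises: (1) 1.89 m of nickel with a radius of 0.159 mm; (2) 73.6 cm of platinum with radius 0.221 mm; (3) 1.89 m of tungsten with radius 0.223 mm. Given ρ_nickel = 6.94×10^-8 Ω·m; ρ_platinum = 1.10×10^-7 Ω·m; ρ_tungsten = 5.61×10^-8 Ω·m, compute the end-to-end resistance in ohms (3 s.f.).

Seg 1: A = πr² = π(1.5900e-04 m)² = 7.942e-08 m²
R_1 = (6.94×10^-8)(1.89)/(7.942e-08) = 1.651 Ω
Seg 2: A = πr² = π(2.2100e-04 m)² = 1.534e-07 m²
R_2 = (1.10×10^-7)(0.736)/(1.534e-07) = 0.5276 Ω
Seg 3: A = πr² = π(2.2300e-04 m)² = 1.562e-07 m²
R_3 = (5.61×10^-8)(1.89)/(1.562e-07) = 0.6787 Ω
R_total = R_1 + R_2 + R_3 = 2.86 Ω

2.86 Ω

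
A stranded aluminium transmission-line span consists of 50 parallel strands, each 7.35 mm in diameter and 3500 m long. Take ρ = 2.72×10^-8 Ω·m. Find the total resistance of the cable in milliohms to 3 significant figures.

A_strand = π(3.6750e-03 m)² = 4.243e-05 m²
R_strand = ρL/A = (2.72×10^-8)(3500)/(4.243e-05) = 2.244 Ω
R_total = R_strand/N = 2.244/50 = 44.9 mΩ

44.9 mΩ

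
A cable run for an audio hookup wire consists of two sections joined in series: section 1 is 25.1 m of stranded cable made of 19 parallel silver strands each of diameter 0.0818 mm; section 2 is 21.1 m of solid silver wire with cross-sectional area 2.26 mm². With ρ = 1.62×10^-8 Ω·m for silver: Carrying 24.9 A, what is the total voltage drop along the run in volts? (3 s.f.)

Section 1: A_strand = π(4.0900e-05)² = 5.255e-09 m²; R₁ = ρL/(N·A_s) = (1.62×10^-8)(25.1)/(19×5.255e-09) = 4.072 Ω
Section 2: A = 2.26 mm² = 2.260e-06 m²
R₂ = (1.62×10^-8)(21.1)/(2.260e-06) = 0.1512 Ω
R = R₁ + R₂ = 4.224 Ω
V = IR = 24.9 × 4.224 = 105 V

105 V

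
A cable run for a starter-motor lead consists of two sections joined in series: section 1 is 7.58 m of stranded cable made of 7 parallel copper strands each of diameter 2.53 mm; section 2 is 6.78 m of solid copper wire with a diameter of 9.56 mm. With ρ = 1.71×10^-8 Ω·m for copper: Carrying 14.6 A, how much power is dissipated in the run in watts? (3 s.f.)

Section 1: A_strand = π(1.2650e-03)² = 5.027e-06 m²; R₁ = ρL/(N·A_s) = (1.71×10^-8)(7.58)/(7×5.027e-06) = 0.003683 Ω
Section 2: A = π(d/2)² = π(4.7800e-03 m)² = 7.178e-05 m²
R₂ = (1.71×10^-8)(6.78)/(7.178e-05) = 0.001615 Ω
R = R₁ + R₂ = 0.005298 Ω
P = I²R = (14.6)² × 0.005298 = 1.13 W

1.13 W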